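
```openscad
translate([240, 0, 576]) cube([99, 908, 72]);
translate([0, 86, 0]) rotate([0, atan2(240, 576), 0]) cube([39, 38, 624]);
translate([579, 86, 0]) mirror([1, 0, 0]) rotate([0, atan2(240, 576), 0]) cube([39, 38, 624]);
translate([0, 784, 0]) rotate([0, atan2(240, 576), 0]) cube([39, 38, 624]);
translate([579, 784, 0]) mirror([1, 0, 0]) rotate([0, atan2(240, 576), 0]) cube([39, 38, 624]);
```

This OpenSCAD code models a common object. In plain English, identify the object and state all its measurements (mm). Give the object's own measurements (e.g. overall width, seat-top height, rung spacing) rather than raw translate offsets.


A sawhorse. A 99×908×72 mm beam (x, y, z) sits on two A-frame leg pairs. Each pair is two raked legs of 39×38 mm section (38 mm along y) splaying symmetrically in x. Each leg rises 576 mm vertically over 240 mm of horizontal reach and is 624 mm long along its own axis. Every leg's outer bottom edge rests on the floor and its outer top edge meets a bottom edge of the beam — the left legs (tilting toward +x) meet the beam's −x bottom edge, the right legs (their mirror images, tilting toward −x) meet its +x bottom edge — so the leg tops tuck under the beam, the beam's underside is 576 mm above the floor, and the feet are 579 mm apart outside-to-outside with the beam centred between them. The two leg pairs are set in 86 mm from either end of the beam.


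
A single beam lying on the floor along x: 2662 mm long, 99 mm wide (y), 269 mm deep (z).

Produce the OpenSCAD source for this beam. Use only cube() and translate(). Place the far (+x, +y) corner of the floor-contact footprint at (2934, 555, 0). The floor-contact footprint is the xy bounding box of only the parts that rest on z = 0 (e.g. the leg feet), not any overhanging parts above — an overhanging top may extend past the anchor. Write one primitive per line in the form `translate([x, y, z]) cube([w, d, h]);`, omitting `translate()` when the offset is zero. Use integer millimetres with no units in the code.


translate([272, 456, 0]) cube([2662, 99, 269]);


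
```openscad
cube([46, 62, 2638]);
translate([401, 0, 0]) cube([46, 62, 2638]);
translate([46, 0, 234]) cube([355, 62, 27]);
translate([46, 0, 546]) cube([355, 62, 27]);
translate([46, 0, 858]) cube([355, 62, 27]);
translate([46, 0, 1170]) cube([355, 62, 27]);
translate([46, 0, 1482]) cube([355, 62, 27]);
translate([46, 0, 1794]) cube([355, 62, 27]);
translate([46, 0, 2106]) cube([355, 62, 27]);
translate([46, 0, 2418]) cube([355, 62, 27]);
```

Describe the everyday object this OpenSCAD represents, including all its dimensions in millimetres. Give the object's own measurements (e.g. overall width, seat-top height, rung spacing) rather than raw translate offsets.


A straight ladder. Two 46×62 mm vertical rails, 2638 mm tall, stand 447 mm apart (outside-to-outside) with their front faces coplanar on the −y side. 8 rungs, each 62 mm deep and 27 mm tall, span between the inner faces of the rails, front faces flush with the rails. The lowest rung's underside is at z = 234 mm and rungs are spaced 312 mm apart (underside to underside).


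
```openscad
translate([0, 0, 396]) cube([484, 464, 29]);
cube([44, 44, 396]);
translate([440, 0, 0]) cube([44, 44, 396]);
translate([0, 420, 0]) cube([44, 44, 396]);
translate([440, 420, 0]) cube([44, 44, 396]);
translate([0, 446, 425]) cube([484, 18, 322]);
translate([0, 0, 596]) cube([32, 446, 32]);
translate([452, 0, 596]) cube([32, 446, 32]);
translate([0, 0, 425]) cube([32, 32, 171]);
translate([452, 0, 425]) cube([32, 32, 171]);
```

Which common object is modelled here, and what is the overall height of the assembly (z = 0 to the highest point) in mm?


A chair. The overall height is 747 mm.

A slab on four corner posts with a tall panel at the back — a chair. The seat slab sits at z = 396 with thickness 29, and the 322 mm backrest starts at the seat top, so the overall height is 396 + 29 + 322 = 747 mm.


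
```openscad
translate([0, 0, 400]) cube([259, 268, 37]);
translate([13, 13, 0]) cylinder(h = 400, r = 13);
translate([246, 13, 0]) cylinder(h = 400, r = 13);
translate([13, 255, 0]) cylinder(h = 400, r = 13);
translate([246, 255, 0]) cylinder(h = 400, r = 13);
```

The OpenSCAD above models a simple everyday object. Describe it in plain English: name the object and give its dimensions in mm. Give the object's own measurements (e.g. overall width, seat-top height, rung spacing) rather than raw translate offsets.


A simple wooden stool: a rectangular seat 259 mm (x) by 268 mm (y), 37 mm thick, top face at z = 437 mm, on four round legs, each 26 mm in diameter. The legs rest on z = 0, each leg's axis is inset half a diameter from the nearest pair of seat edges (so the leg's bounding box is flush with the corner).


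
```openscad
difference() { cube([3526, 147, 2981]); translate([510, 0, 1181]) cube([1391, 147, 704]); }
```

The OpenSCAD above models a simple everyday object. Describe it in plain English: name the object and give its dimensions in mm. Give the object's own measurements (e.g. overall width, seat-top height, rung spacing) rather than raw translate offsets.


A wall 3526 mm long (x), 147 mm thick (y), 2981 mm tall, with a rectangular window opening cut through it. The opening is 1391 mm wide and 704 mm tall; its sill is at z = 1181 mm and its near (−x) edge is 510 mm from the wall's −x end. The opening passes through the full wall thickness.


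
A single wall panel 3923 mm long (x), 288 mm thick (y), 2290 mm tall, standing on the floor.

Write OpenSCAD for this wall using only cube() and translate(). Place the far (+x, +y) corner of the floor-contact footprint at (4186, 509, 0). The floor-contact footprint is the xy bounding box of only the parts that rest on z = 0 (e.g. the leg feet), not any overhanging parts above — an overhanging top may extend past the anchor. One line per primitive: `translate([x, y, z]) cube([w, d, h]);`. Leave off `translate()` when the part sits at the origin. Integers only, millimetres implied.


translate([263, 221, 0]) cube([3923, 288, 2290]);


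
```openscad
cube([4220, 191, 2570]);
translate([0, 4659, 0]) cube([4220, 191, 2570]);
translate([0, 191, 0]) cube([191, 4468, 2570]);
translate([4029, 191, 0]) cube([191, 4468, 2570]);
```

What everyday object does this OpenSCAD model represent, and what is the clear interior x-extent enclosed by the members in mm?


A house (or room) frame. The interior width is 3838 mm.

Four 2570 mm walls enclosing a rectangle with no floor or roof — a room or house frame. Outside width is 4220 mm and wall thickness is 191 mm, so the interior width is 4220 − 2 × 191 = 3838 mm.


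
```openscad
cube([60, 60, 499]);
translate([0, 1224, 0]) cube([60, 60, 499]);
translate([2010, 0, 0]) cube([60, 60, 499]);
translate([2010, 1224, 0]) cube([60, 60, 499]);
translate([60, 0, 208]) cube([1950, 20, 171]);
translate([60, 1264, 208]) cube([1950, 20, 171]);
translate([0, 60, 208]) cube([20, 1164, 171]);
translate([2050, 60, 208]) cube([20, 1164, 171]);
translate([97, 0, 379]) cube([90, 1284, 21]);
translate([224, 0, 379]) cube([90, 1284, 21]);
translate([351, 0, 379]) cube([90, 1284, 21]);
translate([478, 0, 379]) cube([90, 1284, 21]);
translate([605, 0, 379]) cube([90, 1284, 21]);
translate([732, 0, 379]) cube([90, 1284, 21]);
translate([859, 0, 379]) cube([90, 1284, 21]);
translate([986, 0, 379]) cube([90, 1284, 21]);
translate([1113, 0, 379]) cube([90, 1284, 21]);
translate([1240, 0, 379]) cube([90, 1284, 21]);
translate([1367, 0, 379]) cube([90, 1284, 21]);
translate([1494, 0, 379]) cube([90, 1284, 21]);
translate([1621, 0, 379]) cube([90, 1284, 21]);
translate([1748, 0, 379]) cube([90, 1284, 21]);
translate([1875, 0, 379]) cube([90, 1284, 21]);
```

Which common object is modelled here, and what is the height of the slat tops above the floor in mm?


A bed frame. The slat-top height is 400 mm.

Four posts, four rails, and a row of slats — a bed frame. Slats sit on the rails at z = 208 + 171 = 379; with slat thickness 21, the top is 400 mm.


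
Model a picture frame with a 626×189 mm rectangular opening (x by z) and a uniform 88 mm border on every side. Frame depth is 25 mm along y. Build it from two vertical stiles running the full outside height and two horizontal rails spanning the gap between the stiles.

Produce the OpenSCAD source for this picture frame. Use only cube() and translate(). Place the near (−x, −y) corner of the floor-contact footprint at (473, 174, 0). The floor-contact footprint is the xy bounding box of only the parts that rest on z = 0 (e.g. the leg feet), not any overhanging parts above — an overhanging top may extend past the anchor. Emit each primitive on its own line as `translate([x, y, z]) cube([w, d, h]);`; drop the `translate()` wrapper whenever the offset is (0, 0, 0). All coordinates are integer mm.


translate([473, 174, 0]) cube([88, 25, 365]);
translate([1187, 174, 0]) cube([88, 25, 365]);
translate([561, 174, 0]) cube([626, 25, 88]);
translate([561, 174, 277]) cube([626, 25, 88]);


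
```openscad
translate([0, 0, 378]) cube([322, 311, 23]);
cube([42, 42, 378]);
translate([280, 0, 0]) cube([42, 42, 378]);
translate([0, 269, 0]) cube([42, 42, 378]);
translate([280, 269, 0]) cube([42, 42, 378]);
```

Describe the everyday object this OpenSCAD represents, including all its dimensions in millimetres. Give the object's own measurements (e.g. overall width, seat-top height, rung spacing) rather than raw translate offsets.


A four-legged stool. The seat is a 322×311×23 mm slab whose top surface is at z = 401 mm; four square legs, each 42×42 mm in cross-section, run from the floor (z = 0) to the underside of the seat, each flush with a corner of the seat.


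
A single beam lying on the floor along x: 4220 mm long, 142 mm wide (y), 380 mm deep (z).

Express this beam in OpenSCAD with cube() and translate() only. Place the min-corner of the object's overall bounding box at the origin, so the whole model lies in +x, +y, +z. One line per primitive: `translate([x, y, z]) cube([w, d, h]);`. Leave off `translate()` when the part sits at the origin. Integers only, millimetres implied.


cube([4220, 142, 380]);


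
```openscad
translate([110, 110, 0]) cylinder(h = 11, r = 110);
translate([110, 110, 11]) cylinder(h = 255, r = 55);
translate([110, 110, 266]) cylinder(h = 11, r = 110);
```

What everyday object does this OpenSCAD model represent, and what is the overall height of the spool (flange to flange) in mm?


A spool. The overall height is 277 mm.

Three coaxial cylinders, large–small–large — a spool. Two 11 mm flanges and a 255 mm core give 11 + 255 + 11 = 277 mm.


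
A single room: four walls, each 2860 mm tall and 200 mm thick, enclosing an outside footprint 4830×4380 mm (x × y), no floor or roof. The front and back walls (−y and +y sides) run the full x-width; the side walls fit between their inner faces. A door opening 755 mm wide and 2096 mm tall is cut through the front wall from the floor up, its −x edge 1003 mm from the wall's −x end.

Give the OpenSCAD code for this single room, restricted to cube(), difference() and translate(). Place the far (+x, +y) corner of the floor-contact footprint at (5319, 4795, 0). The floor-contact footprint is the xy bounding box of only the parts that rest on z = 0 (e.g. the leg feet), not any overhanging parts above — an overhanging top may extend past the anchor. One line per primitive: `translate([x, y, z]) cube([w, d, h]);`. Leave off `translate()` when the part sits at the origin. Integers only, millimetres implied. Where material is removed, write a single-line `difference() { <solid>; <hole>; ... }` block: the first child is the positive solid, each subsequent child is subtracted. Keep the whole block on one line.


difference() { translate([489, 415, 0]) cube([4830, 200, 2860]); translate([1492, 415, 0]) cube([755, 200, 2096]); }
translate([489, 4595, 0]) cube([4830, 200, 2860]);
translate([489, 615, 0]) cube([200, 3980, 2860]);
translate([5119, 615, 0]) cube([200, 3980, 2860]);


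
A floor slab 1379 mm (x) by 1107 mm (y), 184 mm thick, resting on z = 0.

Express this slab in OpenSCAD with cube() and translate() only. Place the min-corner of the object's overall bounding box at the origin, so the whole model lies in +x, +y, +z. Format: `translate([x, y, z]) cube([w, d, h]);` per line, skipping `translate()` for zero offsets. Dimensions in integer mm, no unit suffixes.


cube([1379, 1107, 184]);


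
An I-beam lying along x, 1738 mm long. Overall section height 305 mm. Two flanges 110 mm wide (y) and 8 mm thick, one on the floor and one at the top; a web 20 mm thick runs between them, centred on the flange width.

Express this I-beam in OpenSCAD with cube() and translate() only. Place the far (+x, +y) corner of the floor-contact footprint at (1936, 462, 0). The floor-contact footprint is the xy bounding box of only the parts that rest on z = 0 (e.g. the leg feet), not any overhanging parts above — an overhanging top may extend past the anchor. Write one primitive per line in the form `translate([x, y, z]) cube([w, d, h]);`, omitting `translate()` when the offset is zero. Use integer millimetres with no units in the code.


translate([198, 352, 0]) cube([1738, 110, 8]);
translate([198, 397, 8]) cube([1738, 20, 289]);
translate([198, 352, 297]) cube([1738, 110, 8]);


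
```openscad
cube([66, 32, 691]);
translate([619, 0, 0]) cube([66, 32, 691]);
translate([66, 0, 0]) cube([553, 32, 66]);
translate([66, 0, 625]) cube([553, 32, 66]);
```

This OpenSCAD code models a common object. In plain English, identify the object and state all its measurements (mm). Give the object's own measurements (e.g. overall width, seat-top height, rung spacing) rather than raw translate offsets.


A rectangular picture frame lying in the x–z plane (depth along y). The opening is 553 mm wide (x) by 559 mm tall (z), surrounded by a border 66 mm wide on all four sides. The frame is 32 mm deep and is made of two full-height vertical stiles with two horizontal rails fitted between them.


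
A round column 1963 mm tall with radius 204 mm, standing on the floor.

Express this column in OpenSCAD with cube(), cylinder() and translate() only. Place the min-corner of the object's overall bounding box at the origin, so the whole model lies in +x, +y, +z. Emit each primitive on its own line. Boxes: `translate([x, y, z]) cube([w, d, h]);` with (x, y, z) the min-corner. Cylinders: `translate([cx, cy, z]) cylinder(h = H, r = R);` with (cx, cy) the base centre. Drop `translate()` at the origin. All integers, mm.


translate([204, 204, 0]) cylinder(h = 1963, r = 204);


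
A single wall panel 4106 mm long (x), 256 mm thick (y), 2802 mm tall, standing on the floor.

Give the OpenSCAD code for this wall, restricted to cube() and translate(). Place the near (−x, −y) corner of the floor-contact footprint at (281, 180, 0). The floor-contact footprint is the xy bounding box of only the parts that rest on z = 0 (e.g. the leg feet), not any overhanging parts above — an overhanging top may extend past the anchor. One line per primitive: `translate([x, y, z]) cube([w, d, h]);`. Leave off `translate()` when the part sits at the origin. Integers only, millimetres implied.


translate([281, 180, 0]) cube([4106, 256, 2802]);


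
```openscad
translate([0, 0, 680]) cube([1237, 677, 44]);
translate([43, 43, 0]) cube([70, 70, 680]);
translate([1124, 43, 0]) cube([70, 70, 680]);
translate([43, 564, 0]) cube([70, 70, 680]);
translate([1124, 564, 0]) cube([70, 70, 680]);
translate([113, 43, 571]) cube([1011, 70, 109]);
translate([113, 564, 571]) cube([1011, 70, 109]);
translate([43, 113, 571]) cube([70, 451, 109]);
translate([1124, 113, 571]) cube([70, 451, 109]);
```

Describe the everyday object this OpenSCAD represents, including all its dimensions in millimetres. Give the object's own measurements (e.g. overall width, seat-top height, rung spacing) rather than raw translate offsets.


A table: top 1237 mm (x) × 677 mm (y), 44 mm thick, upper face at z = 724 mm, on four 70×70 mm square legs, each inset 43 mm from the nearest pair of top edges from z = 0 to the bottom of the top. Four apron rails, 70 mm thick and 109 mm tall, run between adjacent legs with their top edges flush with the underside of the top and their outer faces flush with the legs' outer faces.


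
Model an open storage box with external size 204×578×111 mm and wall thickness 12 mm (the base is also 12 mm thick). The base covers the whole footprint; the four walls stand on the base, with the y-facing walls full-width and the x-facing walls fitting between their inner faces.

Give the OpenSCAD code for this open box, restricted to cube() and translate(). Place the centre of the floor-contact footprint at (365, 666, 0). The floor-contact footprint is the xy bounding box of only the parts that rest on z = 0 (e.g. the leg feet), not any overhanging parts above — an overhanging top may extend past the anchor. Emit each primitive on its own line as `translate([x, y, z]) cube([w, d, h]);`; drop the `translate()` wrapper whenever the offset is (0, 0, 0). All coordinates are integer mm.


translate([263, 377, 0]) cube([204, 578, 12]);
translate([263, 377, 12]) cube([204, 12, 99]);
translate([263, 943, 12]) cube([204, 12, 99]);
translate([263, 389, 12]) cube([12, 554, 99]);
translate([455, 389, 12]) cube([12, 554, 99]);


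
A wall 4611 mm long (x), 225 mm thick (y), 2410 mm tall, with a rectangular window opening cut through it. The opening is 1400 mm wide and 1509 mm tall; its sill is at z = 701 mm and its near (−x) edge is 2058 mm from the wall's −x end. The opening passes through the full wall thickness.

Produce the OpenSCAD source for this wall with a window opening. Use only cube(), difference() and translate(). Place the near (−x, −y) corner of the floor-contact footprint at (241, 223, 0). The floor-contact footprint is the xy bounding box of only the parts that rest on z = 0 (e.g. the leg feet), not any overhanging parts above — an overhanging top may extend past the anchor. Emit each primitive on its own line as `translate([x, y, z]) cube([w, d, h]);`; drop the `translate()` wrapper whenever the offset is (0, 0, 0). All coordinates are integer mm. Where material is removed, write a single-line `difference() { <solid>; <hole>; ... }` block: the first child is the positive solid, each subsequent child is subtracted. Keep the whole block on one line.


difference() { translate([241, 223, 0]) cube([4611, 225, 2410]); translate([2299, 223, 701]) cube([1400, 225, 1509]); }


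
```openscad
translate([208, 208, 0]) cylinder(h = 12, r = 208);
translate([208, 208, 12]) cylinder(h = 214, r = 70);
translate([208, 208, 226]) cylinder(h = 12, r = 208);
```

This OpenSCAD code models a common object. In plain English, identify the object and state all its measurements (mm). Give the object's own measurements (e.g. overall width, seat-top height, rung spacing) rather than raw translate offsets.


A spool: two coaxial disc flanges of radius 208 mm and thickness 12 mm, joined by a core cylinder of radius 70 mm and height 214 mm. The lower flange rests on z = 0 and the three cylinders share a vertical axis.


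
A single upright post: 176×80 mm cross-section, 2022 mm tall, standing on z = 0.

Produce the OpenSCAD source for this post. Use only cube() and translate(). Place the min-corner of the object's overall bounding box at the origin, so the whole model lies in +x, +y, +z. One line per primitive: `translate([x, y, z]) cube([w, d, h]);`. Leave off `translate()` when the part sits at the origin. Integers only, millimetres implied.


cube([176, 80, 2022]);


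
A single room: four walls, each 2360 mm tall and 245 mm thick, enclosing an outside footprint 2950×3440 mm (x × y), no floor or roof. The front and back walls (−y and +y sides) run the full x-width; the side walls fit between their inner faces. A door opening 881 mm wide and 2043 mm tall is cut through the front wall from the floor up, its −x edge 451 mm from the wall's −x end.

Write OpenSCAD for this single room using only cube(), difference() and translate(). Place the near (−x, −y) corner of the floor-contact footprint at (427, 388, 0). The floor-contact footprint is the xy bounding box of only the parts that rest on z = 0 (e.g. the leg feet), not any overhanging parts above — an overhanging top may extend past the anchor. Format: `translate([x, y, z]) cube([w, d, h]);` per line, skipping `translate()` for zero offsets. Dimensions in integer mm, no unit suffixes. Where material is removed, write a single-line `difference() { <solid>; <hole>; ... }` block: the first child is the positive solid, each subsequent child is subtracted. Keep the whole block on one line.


difference() { translate([427, 388, 0]) cube([2950, 245, 2360]); translate([878, 388, 0]) cube([881, 245, 2043]); }
translate([427, 3583, 0]) cube([2950, 245, 2360]);
translate([427, 633, 0]) cube([245, 2950, 2360]);
translate([3132, 633, 0]) cube([245, 2950, 2360]);


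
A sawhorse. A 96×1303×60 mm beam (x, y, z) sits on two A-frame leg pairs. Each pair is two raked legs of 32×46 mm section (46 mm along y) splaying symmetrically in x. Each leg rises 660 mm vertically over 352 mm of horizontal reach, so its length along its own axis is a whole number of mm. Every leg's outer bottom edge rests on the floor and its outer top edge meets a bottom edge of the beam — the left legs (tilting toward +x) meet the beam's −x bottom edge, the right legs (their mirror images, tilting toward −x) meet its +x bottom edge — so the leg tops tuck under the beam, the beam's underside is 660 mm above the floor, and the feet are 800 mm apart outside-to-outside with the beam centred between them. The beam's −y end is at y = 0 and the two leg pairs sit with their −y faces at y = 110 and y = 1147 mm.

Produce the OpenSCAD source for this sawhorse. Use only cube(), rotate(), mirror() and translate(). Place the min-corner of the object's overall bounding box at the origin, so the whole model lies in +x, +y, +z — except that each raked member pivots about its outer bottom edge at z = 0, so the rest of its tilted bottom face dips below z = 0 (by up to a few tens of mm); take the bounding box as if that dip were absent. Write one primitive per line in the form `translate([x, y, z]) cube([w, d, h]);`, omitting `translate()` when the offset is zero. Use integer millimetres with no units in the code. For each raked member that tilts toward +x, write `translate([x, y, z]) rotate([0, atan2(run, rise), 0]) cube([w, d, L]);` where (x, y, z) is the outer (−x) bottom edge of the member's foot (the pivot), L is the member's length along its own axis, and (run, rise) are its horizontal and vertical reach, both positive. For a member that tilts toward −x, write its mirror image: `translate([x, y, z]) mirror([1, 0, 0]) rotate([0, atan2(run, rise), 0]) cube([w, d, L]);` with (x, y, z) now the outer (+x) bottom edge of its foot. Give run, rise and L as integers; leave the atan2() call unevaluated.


translate([352, 0, 660]) cube([96, 1303, 60]);
translate([0, 110, 0]) rotate([0, atan2(352, 660), 0]) cube([32, 46, 748]);
translate([800, 110, 0]) mirror([1, 0, 0]) rotate([0, atan2(352, 660), 0]) cube([32, 46, 748]);
translate([0, 1147, 0]) rotate([0, atan2(352, 660), 0]) cube([32, 46, 748]);
translate([800, 1147, 0]) mirror([1, 0, 0]) rotate([0, atan2(352, 660), 0]) cube([32, 46, 748]);


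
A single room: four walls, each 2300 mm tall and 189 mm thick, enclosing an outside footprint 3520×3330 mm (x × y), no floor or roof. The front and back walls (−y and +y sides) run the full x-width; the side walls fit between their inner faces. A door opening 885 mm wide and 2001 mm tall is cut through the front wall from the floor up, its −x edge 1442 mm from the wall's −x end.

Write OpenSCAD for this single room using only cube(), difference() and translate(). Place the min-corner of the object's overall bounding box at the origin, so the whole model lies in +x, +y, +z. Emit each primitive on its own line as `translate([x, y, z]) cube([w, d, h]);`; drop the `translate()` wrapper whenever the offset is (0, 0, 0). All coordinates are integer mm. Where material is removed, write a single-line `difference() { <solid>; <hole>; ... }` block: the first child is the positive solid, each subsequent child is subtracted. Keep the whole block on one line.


difference() { cube([3520, 189, 2300]); translate([1442, 0, 0]) cube([885, 189, 2001]); }
translate([0, 3141, 0]) cube([3520, 189, 2300]);
translate([0, 189, 0]) cube([189, 2952, 2300]);
translate([3331, 189, 0]) cube([189, 2952, 2300]);


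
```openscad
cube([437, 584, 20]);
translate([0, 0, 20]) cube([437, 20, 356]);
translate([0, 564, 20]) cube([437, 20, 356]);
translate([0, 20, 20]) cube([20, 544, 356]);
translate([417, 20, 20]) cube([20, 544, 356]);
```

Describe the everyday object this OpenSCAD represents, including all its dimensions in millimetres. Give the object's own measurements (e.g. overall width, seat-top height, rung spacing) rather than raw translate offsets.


An open-topped rectangular box: outside dimensions 437×584×376 mm, with a uniform wall and base thickness of 20 mm. The base is a full 437×584 slab on the floor; four walls sit on top of the base. The front and back walls (the −y and +y sides) span the full width; the two side walls fit between them.


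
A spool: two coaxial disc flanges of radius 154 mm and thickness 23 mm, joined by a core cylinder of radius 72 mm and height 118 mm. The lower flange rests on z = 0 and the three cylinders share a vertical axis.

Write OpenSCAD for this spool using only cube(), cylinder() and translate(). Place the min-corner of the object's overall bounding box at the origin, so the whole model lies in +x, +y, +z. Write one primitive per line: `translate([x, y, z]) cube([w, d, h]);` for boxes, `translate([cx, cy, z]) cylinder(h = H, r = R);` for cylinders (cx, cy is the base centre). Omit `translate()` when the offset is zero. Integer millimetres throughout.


translate([154, 154, 0]) cylinder(h = 23, r = 154);
translate([154, 154, 23]) cylinder(h = 118, r = 72);
translate([154, 154, 141]) cylinder(h = 23, r = 154);


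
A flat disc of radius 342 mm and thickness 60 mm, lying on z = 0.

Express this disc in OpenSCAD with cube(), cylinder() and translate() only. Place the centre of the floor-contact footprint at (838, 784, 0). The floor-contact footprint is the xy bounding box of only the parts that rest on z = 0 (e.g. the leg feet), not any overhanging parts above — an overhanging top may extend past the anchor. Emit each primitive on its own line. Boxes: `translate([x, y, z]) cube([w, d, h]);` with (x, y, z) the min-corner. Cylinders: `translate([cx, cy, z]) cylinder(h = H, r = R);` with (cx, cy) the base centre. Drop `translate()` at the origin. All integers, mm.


translate([838, 784, 0]) cylinder(h = 60, r = 342);


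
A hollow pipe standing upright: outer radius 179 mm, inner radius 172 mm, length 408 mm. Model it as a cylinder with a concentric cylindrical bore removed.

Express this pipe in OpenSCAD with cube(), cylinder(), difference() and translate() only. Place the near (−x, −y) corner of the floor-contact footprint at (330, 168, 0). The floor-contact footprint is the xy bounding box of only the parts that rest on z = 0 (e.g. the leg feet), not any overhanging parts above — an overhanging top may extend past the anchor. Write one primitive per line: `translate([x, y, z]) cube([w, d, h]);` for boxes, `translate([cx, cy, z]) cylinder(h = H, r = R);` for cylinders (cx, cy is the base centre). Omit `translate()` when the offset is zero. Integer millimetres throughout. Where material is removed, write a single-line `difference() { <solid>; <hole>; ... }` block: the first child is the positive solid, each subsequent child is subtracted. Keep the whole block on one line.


difference() { translate([509, 347, 0]) cylinder(h = 408, r = 179); translate([509, 347, 0]) cylinder(h = 408, r = 172); }


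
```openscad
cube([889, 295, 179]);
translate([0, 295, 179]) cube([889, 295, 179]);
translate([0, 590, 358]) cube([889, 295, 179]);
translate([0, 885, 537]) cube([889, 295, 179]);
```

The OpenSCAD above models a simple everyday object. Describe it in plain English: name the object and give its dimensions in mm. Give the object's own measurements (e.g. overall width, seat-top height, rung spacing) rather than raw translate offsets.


A straight staircase of 4 solid steps. Each step is 889 mm wide (x), 295 mm deep (y, the going) and 179 mm tall (the rise). The first step rests on the floor; each subsequent step sits one going further in +y and one rise higher in +z, directly behind and above the previous step with no overlap.


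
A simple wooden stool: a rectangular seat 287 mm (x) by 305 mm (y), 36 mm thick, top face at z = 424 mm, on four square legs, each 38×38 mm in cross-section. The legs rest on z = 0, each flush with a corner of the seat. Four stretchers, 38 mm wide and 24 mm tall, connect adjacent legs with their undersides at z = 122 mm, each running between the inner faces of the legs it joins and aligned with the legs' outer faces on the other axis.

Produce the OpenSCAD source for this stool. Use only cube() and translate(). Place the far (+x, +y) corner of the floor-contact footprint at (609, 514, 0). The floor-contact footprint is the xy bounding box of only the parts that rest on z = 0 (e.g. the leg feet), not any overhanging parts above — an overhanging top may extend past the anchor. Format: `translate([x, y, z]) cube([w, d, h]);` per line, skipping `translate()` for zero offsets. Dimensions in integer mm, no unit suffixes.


translate([322, 209, 388]) cube([287, 305, 36]);
translate([322, 209, 0]) cube([38, 38, 388]);
translate([571, 209, 0]) cube([38, 38, 388]);
translate([322, 476, 0]) cube([38, 38, 388]);
translate([571, 476, 0]) cube([38, 38, 388]);
translate([360, 209, 122]) cube([211, 38, 24]);
translate([360, 476, 122]) cube([211, 38, 24]);
translate([322, 247, 122]) cube([38, 229, 24]);
translate([571, 247, 122]) cube([38, 229, 24]);


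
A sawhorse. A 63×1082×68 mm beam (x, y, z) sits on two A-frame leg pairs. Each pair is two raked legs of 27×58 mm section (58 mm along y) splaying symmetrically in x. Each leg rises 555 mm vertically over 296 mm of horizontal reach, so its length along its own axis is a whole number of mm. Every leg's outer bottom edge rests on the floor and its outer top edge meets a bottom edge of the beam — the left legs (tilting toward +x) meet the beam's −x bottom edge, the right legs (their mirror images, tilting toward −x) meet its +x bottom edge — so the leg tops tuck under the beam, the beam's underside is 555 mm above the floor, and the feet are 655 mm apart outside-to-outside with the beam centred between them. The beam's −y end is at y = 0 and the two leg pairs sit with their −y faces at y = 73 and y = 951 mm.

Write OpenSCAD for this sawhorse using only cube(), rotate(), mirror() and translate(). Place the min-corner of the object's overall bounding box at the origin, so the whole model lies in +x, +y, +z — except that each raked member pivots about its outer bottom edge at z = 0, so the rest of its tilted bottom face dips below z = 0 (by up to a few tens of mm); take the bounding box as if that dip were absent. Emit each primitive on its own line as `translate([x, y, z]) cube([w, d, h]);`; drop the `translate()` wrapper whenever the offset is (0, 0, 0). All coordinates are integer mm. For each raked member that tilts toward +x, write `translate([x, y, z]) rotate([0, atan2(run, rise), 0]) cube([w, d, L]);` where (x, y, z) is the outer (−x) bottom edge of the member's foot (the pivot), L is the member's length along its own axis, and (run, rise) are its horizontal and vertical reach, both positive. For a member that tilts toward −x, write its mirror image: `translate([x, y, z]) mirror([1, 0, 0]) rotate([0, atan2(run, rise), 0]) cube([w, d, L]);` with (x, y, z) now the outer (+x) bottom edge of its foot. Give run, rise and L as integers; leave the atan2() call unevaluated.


translate([296, 0, 555]) cube([63, 1082, 68]);
translate([0, 73, 0]) rotate([0, atan2(296, 555), 0]) cube([27, 58, 629]);
translate([655, 73, 0]) mirror([1, 0, 0]) rotate([0, atan2(296, 555), 0]) cube([27, 58, 629]);
translate([0, 951, 0]) rotate([0, atan2(296, 555), 0]) cube([27, 58, 629]);
translate([655, 951, 0]) mirror([1, 0, 0]) rotate([0, atan2(296, 555), 0]) cube([27, 58, 629]);


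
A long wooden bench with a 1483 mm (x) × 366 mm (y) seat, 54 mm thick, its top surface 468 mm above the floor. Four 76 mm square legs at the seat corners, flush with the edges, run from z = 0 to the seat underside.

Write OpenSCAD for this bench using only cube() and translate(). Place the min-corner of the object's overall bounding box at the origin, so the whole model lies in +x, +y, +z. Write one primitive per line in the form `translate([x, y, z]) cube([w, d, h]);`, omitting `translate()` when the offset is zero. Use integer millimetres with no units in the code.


translate([0, 0, 414]) cube([1483, 366, 54]);
cube([76, 76, 414]);
translate([0, 290, 0]) cube([76, 76, 414]);
translate([1407, 0, 0]) cube([76, 76, 414]);
translate([1407, 290, 0]) cube([76, 76, 414]);


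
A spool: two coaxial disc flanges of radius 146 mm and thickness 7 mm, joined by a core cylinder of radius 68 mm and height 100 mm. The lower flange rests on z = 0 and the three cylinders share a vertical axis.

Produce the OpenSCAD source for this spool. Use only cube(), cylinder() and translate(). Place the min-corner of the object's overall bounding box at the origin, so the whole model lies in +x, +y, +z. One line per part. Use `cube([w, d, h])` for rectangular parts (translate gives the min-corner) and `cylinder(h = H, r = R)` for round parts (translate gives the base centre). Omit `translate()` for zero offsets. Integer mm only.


translate([146, 146, 0]) cylinder(h = 7, r = 146);
translate([146, 146, 7]) cylinder(h = 100, r = 68);
translate([146, 146, 107]) cylinder(h = 7, r = 146);


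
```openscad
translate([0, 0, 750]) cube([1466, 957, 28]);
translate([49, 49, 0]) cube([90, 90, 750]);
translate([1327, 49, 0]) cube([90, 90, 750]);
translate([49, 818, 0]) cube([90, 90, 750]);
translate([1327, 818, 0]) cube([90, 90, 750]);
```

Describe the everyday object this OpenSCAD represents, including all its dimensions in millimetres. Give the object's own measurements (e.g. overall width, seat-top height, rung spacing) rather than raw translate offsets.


A table: top 1466 mm (x) × 957 mm (y), 28 mm thick, upper face at z = 778 mm, on four 90×90 mm square legs, each inset 49 mm from the nearest pair of top edges from z = 0 to the bottom of the top.


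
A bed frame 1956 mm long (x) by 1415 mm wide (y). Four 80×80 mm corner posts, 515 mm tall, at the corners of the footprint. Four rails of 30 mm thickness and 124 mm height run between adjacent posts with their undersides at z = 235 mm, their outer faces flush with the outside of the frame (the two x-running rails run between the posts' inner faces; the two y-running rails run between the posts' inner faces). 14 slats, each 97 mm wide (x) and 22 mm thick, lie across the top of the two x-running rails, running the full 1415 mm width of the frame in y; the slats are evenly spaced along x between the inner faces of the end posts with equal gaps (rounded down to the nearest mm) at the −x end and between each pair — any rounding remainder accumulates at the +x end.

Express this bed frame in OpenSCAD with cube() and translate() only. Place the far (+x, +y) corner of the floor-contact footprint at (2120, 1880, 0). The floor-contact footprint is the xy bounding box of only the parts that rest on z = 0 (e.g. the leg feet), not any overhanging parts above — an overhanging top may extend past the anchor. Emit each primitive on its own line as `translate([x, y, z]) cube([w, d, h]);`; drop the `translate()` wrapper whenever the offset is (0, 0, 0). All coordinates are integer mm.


translate([164, 465, 0]) cube([80, 80, 515]);
translate([164, 1800, 0]) cube([80, 80, 515]);
translate([2040, 465, 0]) cube([80, 80, 515]);
translate([2040, 1800, 0]) cube([80, 80, 515]);
translate([244, 465, 235]) cube([1796, 30, 124]);
translate([244, 1850, 235]) cube([1796, 30, 124]);
translate([164, 545, 235]) cube([30, 1255, 124]);
translate([2090, 545, 235]) cube([30, 1255, 124]);
translate([273, 465, 359]) cube([97, 1415, 22]);
translate([399, 465, 359]) cube([97, 1415, 22]);
translate([525, 465, 359]) cube([97, 1415, 22]);
translate([651, 465, 359]) cube([97, 1415, 22]);
translate([777, 465, 359]) cube([97, 1415, 22]);
translate([903, 465, 359]) cube([97, 1415, 22]);
translate([1029, 465, 359]) cube([97, 1415, 22]);
translate([1155, 465, 359]) cube([97, 1415, 22]);
translate([1281, 465, 359]) cube([97, 1415, 22]);
translate([1407, 465, 359]) cube([97, 1415, 22]);
translate([1533, 465, 359]) cube([97, 1415, 22]);
translate([1659, 465, 359]) cube([97, 1415, 22]);
translate([1785, 465, 359]) cube([97, 1415, 22]);
translate([1911, 465, 359]) cube([97, 1415, 22]);


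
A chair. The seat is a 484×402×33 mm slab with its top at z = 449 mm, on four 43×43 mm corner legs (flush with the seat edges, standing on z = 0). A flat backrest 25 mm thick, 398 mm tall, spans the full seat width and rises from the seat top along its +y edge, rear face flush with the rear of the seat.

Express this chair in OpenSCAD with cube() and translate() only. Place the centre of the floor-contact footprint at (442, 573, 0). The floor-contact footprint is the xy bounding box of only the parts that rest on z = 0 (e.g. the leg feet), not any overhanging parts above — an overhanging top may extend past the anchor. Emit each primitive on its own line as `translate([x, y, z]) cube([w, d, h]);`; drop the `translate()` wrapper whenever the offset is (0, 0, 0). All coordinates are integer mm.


translate([200, 372, 416]) cube([484, 402, 33]);
translate([200, 372, 0]) cube([43, 43, 416]);
translate([641, 372, 0]) cube([43, 43, 416]);
translate([200, 731, 0]) cube([43, 43, 416]);
translate([641, 731, 0]) cube([43, 43, 416]);
translate([200, 749, 449]) cube([484, 25, 398]);


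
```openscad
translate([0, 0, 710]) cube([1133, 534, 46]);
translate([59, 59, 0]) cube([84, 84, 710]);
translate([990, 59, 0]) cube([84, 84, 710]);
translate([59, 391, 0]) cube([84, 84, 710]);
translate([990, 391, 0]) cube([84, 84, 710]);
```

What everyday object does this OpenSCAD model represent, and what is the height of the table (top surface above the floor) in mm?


A table. The table height is 756 mm.

A 1133×534×46 slab sits at z = 710 on four 84 mm square posts — a table. The top surface is at 710 + 46 = 756 mm.


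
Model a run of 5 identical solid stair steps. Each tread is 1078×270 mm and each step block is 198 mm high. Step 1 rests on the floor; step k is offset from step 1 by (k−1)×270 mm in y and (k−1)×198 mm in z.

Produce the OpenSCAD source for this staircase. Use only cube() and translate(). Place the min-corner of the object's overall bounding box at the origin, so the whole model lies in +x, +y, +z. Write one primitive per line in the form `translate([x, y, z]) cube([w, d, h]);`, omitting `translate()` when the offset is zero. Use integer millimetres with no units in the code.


cube([1078, 270, 198]);
translate([0, 270, 198]) cube([1078, 270, 198]);
translate([0, 540, 396]) cube([1078, 270, 198]);
translate([0, 810, 594]) cube([1078, 270, 198]);
translate([0, 1080, 792]) cube([1078, 270, 198]);


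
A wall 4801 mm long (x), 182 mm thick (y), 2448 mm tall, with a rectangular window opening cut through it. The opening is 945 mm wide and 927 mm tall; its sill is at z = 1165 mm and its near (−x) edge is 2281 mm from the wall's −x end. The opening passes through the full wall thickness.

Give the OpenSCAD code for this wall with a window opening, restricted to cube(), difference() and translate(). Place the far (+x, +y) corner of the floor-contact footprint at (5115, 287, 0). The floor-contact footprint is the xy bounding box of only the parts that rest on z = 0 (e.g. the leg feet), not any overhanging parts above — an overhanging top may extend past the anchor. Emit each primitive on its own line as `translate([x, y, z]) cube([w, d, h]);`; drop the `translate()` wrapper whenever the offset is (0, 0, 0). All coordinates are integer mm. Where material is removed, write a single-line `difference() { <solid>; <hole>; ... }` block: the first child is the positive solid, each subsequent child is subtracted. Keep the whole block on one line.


difference() { translate([314, 105, 0]) cube([4801, 182, 2448]); translate([2595, 105, 1165]) cube([945, 182, 927]); }
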